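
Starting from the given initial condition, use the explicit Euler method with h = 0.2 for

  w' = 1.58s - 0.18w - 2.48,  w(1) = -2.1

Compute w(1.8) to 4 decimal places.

-2.1254

Euler: w_{n+1} = w_n + h·f(s_n, w_n).
s=1.000000, w=-2.100000: f=-0.522000 → w ← -2.100000 + 0.2·(-0.522000) = -2.204400
s=1.200000, w=-2.204400: f=-0.187208 → w ← -2.204400 + 0.2·(-0.187208) = -2.241842
s=1.400000, w=-2.241842: f=0.135531 → w ← -2.241842 + 0.2·0.135531 = -2.214735
s=1.600000, w=-2.214735: f=0.446652 → w ← -2.214735 + 0.2·0.446652 = -2.125405
w(1.8) ≈ -2.1254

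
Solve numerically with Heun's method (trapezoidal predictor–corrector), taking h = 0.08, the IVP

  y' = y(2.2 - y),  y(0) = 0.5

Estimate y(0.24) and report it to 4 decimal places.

0.7316

Heun: k1 = f(s_n, y_n); k2 = f(s_n + h, y_n + h·k1); y_{n+1} = y_n + (h/2)·(k1 + k2).
s=0.000000, y=0.500000:
  k1 = f(0.000000, 0.500000) = 0.850000
  k2 = f(0.080000, 0.568000) = 0.926976
  y ← 0.500000 + (0.08/2)·(0.850000 + 0.926976) = 0.571079
s=0.080000, y=0.571079:
  k1 = f(0.080000, 0.571079) = 0.930243
  k2 = f(0.160000, 0.645498) = 1.003428
  y ← 0.571079 + (0.08/2)·(0.930243 + 1.003428) = 0.648426
s=0.160000, y=0.648426:
  k1 = f(0.160000, 0.648426) = 1.006081
  k2 = f(0.240000, 0.728912) = 1.072294
  y ← 0.648426 + (0.08/2)·(1.006081 + 1.072294) = 0.731561
y(0.24) ≈ 0.7316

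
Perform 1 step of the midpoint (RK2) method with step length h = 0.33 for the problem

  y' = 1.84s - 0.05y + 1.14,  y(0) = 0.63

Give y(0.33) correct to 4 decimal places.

Midpoint: k1 = f(s_n, y_n); k2 = f(s_n + h/2, y_n + (h/2)·k1); y_{n+1} = y_n + h·k2.
s=0.000000, y=0.630000:
  k1 = f(0.000000, 0.630000) = 1.108500
  k2 = f(0.165000, 0.812902) = 1.402955
  y ← 0.630000 + 0.33·1.402955 = 1.092975
y(0.33) ≈ 1.0930

1.0930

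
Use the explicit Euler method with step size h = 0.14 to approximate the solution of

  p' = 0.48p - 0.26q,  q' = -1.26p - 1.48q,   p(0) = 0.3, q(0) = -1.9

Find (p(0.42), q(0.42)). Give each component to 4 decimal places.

Euler on (p,q): p_{n+1} = p_n + h·p', q_{n+1} = q_n + h·q'.
0.000000: (0.300000, -1.900000); f=(0.638000, 2.434000) → (0.389320, -1.559240)
0.140000: (0.389320, -1.559240); f=(0.592276, 1.817132) → (0.472239, -1.304842)
0.280000: (0.472239, -1.304842); f=(0.565933, 1.336145) → (0.551469, -1.117781)
(p(0.42), q(0.42)) ≈ (0.5515, -1.1178)

0.5515, -1.1178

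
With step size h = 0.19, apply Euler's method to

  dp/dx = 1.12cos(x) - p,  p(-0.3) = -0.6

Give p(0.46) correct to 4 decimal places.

0.3654

Euler: p_{n+1} = p_n + h·f(x_n, p_n).
x=-0.300000, p=-0.600000: f=1.669977 → p ← -0.600000 + 0.19·1.669977 = -0.282704
x=-0.110000, p=-0.282704: f=1.395935 → p ← -0.282704 + 0.19·1.395935 = -0.017477
x=0.080000, p=-0.017477: f=1.133895 → p ← -0.017477 + 0.19·1.133895 = 0.197963
x=0.270000, p=0.197963: f=0.881460 → p ← 0.197963 + 0.19·0.881460 = 0.365441
p(0.46) ≈ 0.3654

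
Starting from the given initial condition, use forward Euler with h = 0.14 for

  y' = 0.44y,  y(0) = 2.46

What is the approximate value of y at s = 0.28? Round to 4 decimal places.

2.7724

Euler: y_{n+1} = y_n + h·f(s_n, y_n).
s=0.000000, y=2.460000: f=1.082400 → y ← 2.460000 + 0.14·1.082400 = 2.611536
s=0.140000, y=2.611536: f=1.149076 → y ← 2.611536 + 0.14·1.149076 = 2.772407
y(0.28) ≈ 2.7724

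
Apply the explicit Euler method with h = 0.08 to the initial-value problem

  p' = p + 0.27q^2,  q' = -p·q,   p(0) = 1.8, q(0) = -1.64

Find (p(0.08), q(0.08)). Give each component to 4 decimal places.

Euler on (p,q): p_{n+1} = p_n + h·p', q_{n+1} = q_n + h·q'.
0.000000: (1.800000, -1.640000); f=(2.526192, 2.952000) → (2.002095, -1.403840)
(p(0.08), q(0.08)) ≈ (2.0021, -1.4038)

2.0021, -1.4038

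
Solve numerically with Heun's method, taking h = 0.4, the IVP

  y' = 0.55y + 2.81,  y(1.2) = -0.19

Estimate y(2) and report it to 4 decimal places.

Heun: k1 = f(s_n, y_n); k2 = f(s_n + h, y_n + h·k1); y_{n+1} = y_n + (h/2)·(k1 + k2).
s=1.200000, y=-0.190000:
  k1 = f(1.200000, -0.190000) = 2.705500
  k2 = f(1.600000, 0.892200) = 3.300710
  y ← -0.190000 + (0.4/2)·(2.705500 + 3.300710) = 1.011242
s=1.600000, y=1.011242:
  k1 = f(1.600000, 1.011242) = 3.366183
  k2 = f(2.000000, 2.357715) = 4.106743
  y ← 1.011242 + (0.4/2)·(3.366183 + 4.106743) = 2.505827
y(2) ≈ 2.5058

2.5058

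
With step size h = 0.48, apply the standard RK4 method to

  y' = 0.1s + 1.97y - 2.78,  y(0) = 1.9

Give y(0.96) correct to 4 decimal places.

RK4: k1 = f(s_n, y_n); k2 = f(s_n + h/2, y_n + (h/2)·k1); k3 = f(s_n + h/2, y_n + (h/2)·k2); k4 = f(s_n + h, y_n + h·k3); y_{n+1} = y_n + (h/6)·(k1 + 2k2 + 2k3 + k4).
s=0.000000, y=1.900000:
  k1 = f(0.000000, 1.900000) = 0.963000
  k2 = f(0.240000, 2.131120) = 1.442306
  k3 = f(0.240000, 2.246154) = 1.668922
  k4 = f(0.480000, 2.701083) = 2.589133
  y ← 1.900000 + (0.48/6)·(k1 + 2k2 + 2k3 + k4) = 2.681967
s=0.480000, y=2.681967:
  k1 = f(0.480000, 2.681967) = 2.551476
  k2 = f(0.720000, 3.294321) = 3.781813
  k3 = f(0.720000, 3.589602) = 4.363517
  k4 = f(0.960000, 4.776455) = 6.725617
  y ← 2.681967 + (0.48/6)·(k1 + 2k2 + 2k3 + k4) = 4.727387
y(0.96) ≈ 4.7274

4.7274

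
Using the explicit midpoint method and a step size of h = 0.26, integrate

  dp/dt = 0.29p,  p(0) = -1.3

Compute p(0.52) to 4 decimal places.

Midpoint: k1 = f(t_n, p_n); k2 = f(t_n + h/2, p_n + (h/2)·k1); p_{n+1} = p_n + h·k2.
t=0.000000, p=-1.300000:
  k1 = f(0.000000, -1.300000) = -0.377000
  k2 = f(0.130000, -1.349010) = -0.391213
  p ← -1.300000 + 0.26·(-0.391213) = -1.401715
t=0.260000, p=-1.401715:
  k1 = f(0.260000, -1.401715) = -0.406497
  k2 = f(0.390000, -1.454560) = -0.421822
  p ← -1.401715 + 0.26·(-0.421822) = -1.511389
p(0.52) ≈ -1.5114

-1.5114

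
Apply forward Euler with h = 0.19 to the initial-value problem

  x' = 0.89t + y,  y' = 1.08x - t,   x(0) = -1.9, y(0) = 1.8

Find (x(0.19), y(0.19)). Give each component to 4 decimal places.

Euler on (x,y): x_{n+1} = x_n + h·x', y_{n+1} = y_n + h·y'.
0.000000: (-1.900000, 1.800000); f=(1.800000, -2.052000) → (-1.558000, 1.410120)
(x(0.19), y(0.19)) ≈ (-1.5580, 1.4101)

-1.5580, 1.4101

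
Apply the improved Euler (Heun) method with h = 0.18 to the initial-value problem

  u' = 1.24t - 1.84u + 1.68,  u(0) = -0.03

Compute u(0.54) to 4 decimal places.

0.6921

Heun: k1 = f(t_n, u_n); k2 = f(t_n + h, u_n + h·k1); u_{n+1} = u_n + (h/2)·(k1 + k2).
t=0.000000, u=-0.030000:
  k1 = f(0.000000, -0.030000) = 1.735200
  k2 = f(0.180000, 0.282336) = 1.383702
  u ← -0.030000 + (0.18/2)·(1.735200 + 1.383702) = 0.250701
t=0.180000, u=0.250701:
  k1 = f(0.180000, 0.250701) = 1.441910
  k2 = f(0.360000, 0.510245) = 1.187549
  u ← 0.250701 + (0.18/2)·(1.441910 + 1.187549) = 0.487352
t=0.360000, u=0.487352:
  k1 = f(0.360000, 0.487352) = 1.229671
  k2 = f(0.540000, 0.708693) = 1.045604
  u ← 0.487352 + (0.18/2)·(1.229671 + 1.045604) = 0.692127
u(0.54) ≈ 0.6921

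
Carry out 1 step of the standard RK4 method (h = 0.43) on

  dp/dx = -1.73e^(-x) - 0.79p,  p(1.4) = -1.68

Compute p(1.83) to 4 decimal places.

-1.3210

RK4: k1 = f(x_n, p_n); k2 = f(x_n + h/2, p_n + (h/2)·k1); k3 = f(x_n + h/2, p_n + (h/2)·k2); k4 = f(x_n + h, p_n + h·k3); p_{n+1} = p_n + (h/6)·(k1 + 2k2 + 2k3 + k4).
x=1.400000, p=-1.680000:
  k1 = f(1.400000, -1.680000) = 0.900587
  k2 = f(1.615000, -1.486374) = 0.830154
  k3 = f(1.615000, -1.501517) = 0.842117
  k4 = f(1.830000, -1.317890) = 0.763617
  p ← -1.680000 + (0.43/6)·(k1 + 2k2 + 2k3 + k4) = -1.321040
p(1.83) ≈ -1.3210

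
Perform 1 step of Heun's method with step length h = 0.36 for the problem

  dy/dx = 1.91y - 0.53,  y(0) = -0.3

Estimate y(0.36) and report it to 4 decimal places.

-0.8336

Heun: k1 = f(x_n, y_n); k2 = f(x_n + h, y_n + h·k1); y_{n+1} = y_n + (h/2)·(k1 + k2).
x=0.000000, y=-0.300000:
  k1 = f(0.000000, -0.300000) = -1.103000
  k2 = f(0.360000, -0.697080) = -1.861423
  y ← -0.300000 + (0.36/2)·(-1.103000 + (-1.861423)) = -0.833596
y(0.36) ≈ -0.8336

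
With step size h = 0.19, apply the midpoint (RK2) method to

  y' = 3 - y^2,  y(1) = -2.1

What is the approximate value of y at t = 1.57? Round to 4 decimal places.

-6.1052

Midpoint: k1 = f(t_n, y_n); k2 = f(t_n + h/2, y_n + (h/2)·k1); y_{n+1} = y_n + h·k2.
t=1.000000, y=-2.100000:
  k1 = f(1.000000, -2.100000) = -1.410000
  k2 = f(1.095000, -2.233950) = -1.990533
  y ← -2.100000 + 0.19·(-1.990533) = -2.478201
t=1.190000, y=-2.478201:
  k1 = f(1.190000, -2.478201) = -3.141481
  k2 = f(1.285000, -2.776642) = -4.709740
  y ← -2.478201 + 0.19·(-4.709740) = -3.373052
t=1.380000, y=-3.373052:
  k1 = f(1.380000, -3.373052) = -8.377479
  k2 = f(1.475000, -4.168912) = -14.379830
  y ← -3.373052 + 0.19·(-14.379830) = -6.105220
y(1.57) ≈ -6.1052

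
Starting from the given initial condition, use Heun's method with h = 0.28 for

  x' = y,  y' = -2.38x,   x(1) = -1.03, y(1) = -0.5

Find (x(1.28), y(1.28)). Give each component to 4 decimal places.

-1.0739, 0.2330

Heun on (x,y): k1 = f(s_n, state_n); k2 = f(s_n + h, state_n + h·k1); state_{n+1} = state_n + (h/2)·(k1 + k2).
1.000000: (-1.030000, -0.500000)
  k1 = (-0.500000, 2.451400)
  predictor → (-1.170000, 0.186392)
  k2 = (0.186392, 2.784600)
  → (-1.073905, 0.233040)
(x(1.28), y(1.28)) ≈ (-1.0739, 0.2330)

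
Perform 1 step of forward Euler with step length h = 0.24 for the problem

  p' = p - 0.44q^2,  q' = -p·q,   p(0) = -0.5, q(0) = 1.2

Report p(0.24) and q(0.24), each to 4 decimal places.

Euler on (p,q): p_{n+1} = p_n + h·p', q_{n+1} = q_n + h·q'.
0.000000: (-0.500000, 1.200000); f=(-1.133600, 0.600000) → (-0.772064, 1.344000)
(p(0.24), q(0.24)) ≈ (-0.7721, 1.3440)

-0.7721, 1.3440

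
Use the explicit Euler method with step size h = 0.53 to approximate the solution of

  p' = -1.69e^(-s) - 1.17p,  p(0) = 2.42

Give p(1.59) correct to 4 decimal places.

-0.5072

Euler: p_{n+1} = p_n + h·f(s_n, p_n).
s=0.000000, p=2.420000: f=-4.521400 → p ← 2.420000 + 0.53·(-4.521400) = 0.023658
s=0.530000, p=0.023658: f=-1.022422 → p ← 0.023658 + 0.53·(-1.022422) = -0.518226
s=1.060000, p=-0.518226: f=0.020814 → p ← -0.518226 + 0.53·0.020814 = -0.507194
p(1.59) ≈ -0.5072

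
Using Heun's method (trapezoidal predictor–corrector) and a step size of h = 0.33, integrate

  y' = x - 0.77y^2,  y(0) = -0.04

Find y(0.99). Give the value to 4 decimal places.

0.4249

Heun: k1 = f(x_n, y_n); k2 = f(x_n + h, y_n + h·k1); y_{n+1} = y_n + (h/2)·(k1 + k2).
x=0.000000, y=-0.040000:
  k1 = f(0.000000, -0.040000) = -0.001232
  k2 = f(0.330000, -0.040407) = 0.328743
  y ← -0.040000 + (0.33/2)·(-0.001232 + 0.328743) = 0.014039
x=0.330000, y=0.014039:
  k1 = f(0.330000, 0.014039) = 0.329848
  k2 = f(0.660000, 0.122889) = 0.648372
  y ← 0.014039 + (0.33/2)·(0.329848 + 0.648372) = 0.175446
x=0.660000, y=0.175446:
  k1 = f(0.660000, 0.175446) = 0.636299
  k2 = f(0.990000, 0.385424) = 0.875615
  y ← 0.175446 + (0.33/2)·(0.636299 + 0.875615) = 0.424911
y(0.99) ≈ 0.4249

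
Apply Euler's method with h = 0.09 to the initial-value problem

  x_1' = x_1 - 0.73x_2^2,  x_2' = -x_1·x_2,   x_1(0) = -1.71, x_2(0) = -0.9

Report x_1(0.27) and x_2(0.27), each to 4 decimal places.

-2.4524, -1.4545

Euler on (x_1,x_2): x_1_{n+1} = x_1_n + h·x_1', x_2_{n+1} = x_2_n + h·x_2'.
0.000000: (-1.710000, -0.900000); f=(-2.301300, -1.539000) → (-1.917117, -1.038510)
0.090000: (-1.917117, -1.038510); f=(-2.704424, -1.990945) → (-2.160515, -1.217695)
0.180000: (-2.160515, -1.217695); f=(-3.242946, -2.630849) → (-2.452380, -1.454471)
(x_1(0.27), x_2(0.27)) ≈ (-2.4524, -1.4545)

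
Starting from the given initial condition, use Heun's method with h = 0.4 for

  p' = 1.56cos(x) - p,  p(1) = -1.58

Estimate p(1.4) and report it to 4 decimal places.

Heun: k1 = f(x_n, p_n); k2 = f(x_n + h, p_n + h·k1); p_{n+1} = p_n + (h/2)·(k1 + k2).
x=1.000000, p=-1.580000:
  k1 = f(1.000000, -1.580000) = 2.422872
  k2 = f(1.400000, -0.610851) = 0.876000
  p ← -1.580000 + (0.4/2)·(2.422872 + 0.876000) = -0.920226
p(1.4) ≈ -0.9202

-0.9202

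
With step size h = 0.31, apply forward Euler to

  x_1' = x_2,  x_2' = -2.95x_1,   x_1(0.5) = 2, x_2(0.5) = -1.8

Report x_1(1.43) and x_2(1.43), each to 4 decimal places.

-1.2168, -5.2376

Euler on (x_1,x_2): x_1_{n+1} = x_1_n + h·x_1', x_2_{n+1} = x_2_n + h·x_2'.
0.500000: (2.000000, -1.800000); f=(-1.800000, -5.900000) → (1.442000, -3.629000)
0.810000: (1.442000, -3.629000); f=(-3.629000, -4.253900) → (0.317010, -4.947709)
1.120000: (0.317010, -4.947709); f=(-4.947709, -0.935179) → (-1.216780, -5.237615)
(x_1(1.43), x_2(1.43)) ≈ (-1.2168, -5.2376)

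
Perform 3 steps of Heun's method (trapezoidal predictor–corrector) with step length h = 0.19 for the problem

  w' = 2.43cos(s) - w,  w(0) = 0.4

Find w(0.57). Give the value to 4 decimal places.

1.2083

Heun: k1 = f(s_n, w_n); k2 = f(s_n + h, w_n + h·k1); w_{n+1} = w_n + (h/2)·(k1 + k2).
s=0.000000, w=0.400000:
  k1 = f(0.000000, 0.400000) = 2.030000
  k2 = f(0.190000, 0.785700) = 1.600570
  w ← 0.400000 + (0.19/2)·(2.030000 + 1.600570) = 0.744904
s=0.190000, w=0.744904:
  k1 = f(0.190000, 0.744904) = 1.641366
  k2 = f(0.380000, 1.056764) = 1.199891
  w ← 0.744904 + (0.19/2)·(1.641366 + 1.199891) = 1.014824
s=0.380000, w=1.014824:
  k1 = f(0.380000, 1.014824) = 1.241831
  k2 = f(0.570000, 1.250772) = 0.795048
  w ← 1.014824 + (0.19/2)·(1.241831 + 0.795048) = 1.208327
w(0.57) ≈ 1.2083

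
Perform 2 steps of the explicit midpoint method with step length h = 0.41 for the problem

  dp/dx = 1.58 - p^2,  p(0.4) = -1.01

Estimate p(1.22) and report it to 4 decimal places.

Midpoint: k1 = f(x_n, p_n); k2 = f(x_n + h/2, p_n + (h/2)·k1); p_{n+1} = p_n + h·k2.
x=0.400000, p=-1.010000:
  k1 = f(0.400000, -1.010000) = 0.559900
  k2 = f(0.605000, -0.895220) = 0.778580
  p ← -1.010000 + 0.41·0.778580 = -0.690782
x=0.810000, p=-0.690782:
  k1 = f(0.810000, -0.690782) = 1.102820
  k2 = f(1.015000, -0.464704) = 1.364050
  p ← -0.690782 + 0.41·1.364050 = -0.131522
p(1.22) ≈ -0.1315

-0.1315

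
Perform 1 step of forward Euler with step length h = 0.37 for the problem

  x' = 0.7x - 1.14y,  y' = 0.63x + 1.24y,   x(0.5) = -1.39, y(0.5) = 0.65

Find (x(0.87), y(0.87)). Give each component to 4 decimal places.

-2.0242, 0.6242

Euler on (x,y): x_{n+1} = x_n + h·x', y_{n+1} = y_n + h·y'.
0.500000: (-1.390000, 0.650000); f=(-1.714000, -0.069700) → (-2.024180, 0.624211)
(x(0.87), y(0.87)) ≈ (-2.0242, 0.6242)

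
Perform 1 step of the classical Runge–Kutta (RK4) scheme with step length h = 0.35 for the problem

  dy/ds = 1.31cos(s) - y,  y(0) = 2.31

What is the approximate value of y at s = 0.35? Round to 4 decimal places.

2.0062

RK4: k1 = f(s_n, y_n); k2 = f(s_n + h/2, y_n + (h/2)·k1); k3 = f(s_n + h/2, y_n + (h/2)·k2); k4 = f(s_n + h, y_n + h·k3); y_{n+1} = y_n + (h/6)·(k1 + 2k2 + 2k3 + k4).
s=0.000000, y=2.310000:
  k1 = f(0.000000, 2.310000) = -1.000000
  k2 = f(0.175000, 2.135000) = -0.845008
  k3 = f(0.175000, 2.162124) = -0.872132
  k4 = f(0.350000, 2.004754) = -0.774176
  y ← 2.310000 + (0.35/6)·(k1 + 2k2 + 2k3 + k4) = 2.006173
y(0.35) ≈ 2.0062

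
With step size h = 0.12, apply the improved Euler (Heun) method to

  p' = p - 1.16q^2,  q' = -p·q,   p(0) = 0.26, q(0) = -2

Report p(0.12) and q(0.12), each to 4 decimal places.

-0.2800, -1.9997

Heun on (p,q): k1 = f(t_n, state_n); k2 = f(t_n + h, state_n + h·k1); state_{n+1} = state_n + (h/2)·(k1 + k2).
0.000000: (0.260000, -2.000000)
  k1 = (-4.380000, 0.520000)
  predictor → (-0.265600, -1.937600)
  k2 = (-4.620581, -0.514627)
  → (-0.280035, -1.999678)
(p(0.12), q(0.12)) ≈ (-0.2800, -1.9997)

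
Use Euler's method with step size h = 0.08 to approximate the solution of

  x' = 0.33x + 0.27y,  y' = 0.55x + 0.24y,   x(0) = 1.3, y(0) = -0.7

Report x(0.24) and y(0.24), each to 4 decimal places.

Euler on (x,y): x_{n+1} = x_n + h·x', y_{n+1} = y_n + h·y'.
0.000000: (1.300000, -0.700000); f=(0.240000, 0.547000) → (1.319200, -0.656240)
0.080000: (1.319200, -0.656240); f=(0.258151, 0.568062) → (1.339852, -0.610795)
0.160000: (1.339852, -0.610795); f=(0.277237, 0.590328) → (1.362031, -0.563569)
(x(0.24), y(0.24)) ≈ (1.3620, -0.5636)

1.3620, -0.5636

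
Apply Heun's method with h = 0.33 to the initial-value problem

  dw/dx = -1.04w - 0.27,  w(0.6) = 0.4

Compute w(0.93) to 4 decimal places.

Heun: k1 = f(x_n, w_n); k2 = f(x_n + h, w_n + h·k1); w_{n+1} = w_n + (h/2)·(k1 + k2).
x=0.600000, w=0.400000:
  k1 = f(0.600000, 0.400000) = -0.686000
  k2 = f(0.930000, 0.173620) = -0.450565
  w ← 0.400000 + (0.33/2)·(-0.686000 + (-0.450565)) = 0.212467
w(0.93) ≈ 0.2125

0.2125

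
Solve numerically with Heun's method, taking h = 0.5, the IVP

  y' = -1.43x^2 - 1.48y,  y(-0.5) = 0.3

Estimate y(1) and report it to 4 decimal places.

Heun: k1 = f(x_n, y_n); k2 = f(x_n + h, y_n + h·k1); y_{n+1} = y_n + (h/2)·(k1 + k2).
x=-0.500000, y=0.300000:
  k1 = f(-0.500000, 0.300000) = -0.801500
  k2 = f(0.000000, -0.100750) = 0.149110
  y ← 0.300000 + (0.5/2)·(-0.801500 + 0.149110) = 0.136902
x=0.000000, y=0.136902:
  k1 = f(0.000000, 0.136902) = -0.202616
  k2 = f(0.500000, 0.035595) = -0.410180
  y ← 0.136902 + (0.5/2)·(-0.202616 + (-0.410180)) = -0.016296
x=0.500000, y=-0.016296:
  k1 = f(0.500000, -0.016296) = -0.333381
  k2 = f(1.000000, -0.182987) = -1.159179
  y ← -0.016296 + (0.5/2)·(-0.333381 + (-1.159179)) = -0.389437
y(1) ≈ -0.3894

-0.3894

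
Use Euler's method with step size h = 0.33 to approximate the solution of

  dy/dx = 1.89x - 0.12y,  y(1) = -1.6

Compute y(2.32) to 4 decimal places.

2.1919

Euler: y_{n+1} = y_n + h·f(x_n, y_n).
x=1.000000, y=-1.600000: f=2.082000 → y ← -1.600000 + 0.33·2.082000 = -0.912940
x=1.330000, y=-0.912940: f=2.623253 → y ← -0.912940 + 0.33·2.623253 = -0.047267
x=1.660000, y=-0.047267: f=3.143072 → y ← -0.047267 + 0.33·3.143072 = 0.989947
x=1.990000, y=0.989947: f=3.642306 → y ← 0.989947 + 0.33·3.642306 = 2.191908
y(2.32) ≈ 2.1919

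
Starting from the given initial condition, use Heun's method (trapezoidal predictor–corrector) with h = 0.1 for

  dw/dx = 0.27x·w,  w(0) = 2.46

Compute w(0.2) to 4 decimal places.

Heun: k1 = f(x_n, w_n); k2 = f(x_n + h, w_n + h·k1); w_{n+1} = w_n + (h/2)·(k1 + k2).
x=0.000000, w=2.460000:
  k1 = f(0.000000, 2.460000) = 0.000000
  k2 = f(0.100000, 2.460000) = 0.066420
  w ← 2.460000 + (0.1/2)·(0.000000 + 0.066420) = 2.463321
x=0.100000, w=2.463321:
  k1 = f(0.100000, 2.463321) = 0.066510
  k2 = f(0.200000, 2.469972) = 0.133378
  w ← 2.463321 + (0.1/2)·(0.066510 + 0.133378) = 2.473315
w(0.2) ≈ 2.4733

2.4733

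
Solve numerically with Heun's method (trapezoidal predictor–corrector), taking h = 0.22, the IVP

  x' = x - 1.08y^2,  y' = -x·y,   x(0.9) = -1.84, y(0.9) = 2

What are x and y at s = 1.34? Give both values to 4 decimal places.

-11.0203, 9.8721

Heun on (x,y): k1 = f(s_n, state_n); k2 = f(s_n + h, state_n + h·k1); state_{n+1} = state_n + (h/2)·(k1 + k2).
0.900000: (-1.840000, 2.000000)
  k1 = (-6.160000, 3.680000)
  predictor → (-3.195200, 2.809600)
  k2 = (-11.720560, 8.977234)
  → (-3.806862, 3.392296)
1.120000: (-3.806862, 3.392296)
  k1 = (-16.235146, 12.914000)
  predictor → (-7.378594, 6.233376)
  k2 = (-49.341966, 45.993547)
  → (-11.020344, 9.872126)
(x(1.34), y(1.34)) ≈ (-11.0203, 9.8721)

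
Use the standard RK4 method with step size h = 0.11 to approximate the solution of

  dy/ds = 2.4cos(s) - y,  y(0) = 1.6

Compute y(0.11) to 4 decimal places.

1.6828

RK4: k1 = f(s_n, y_n); k2 = f(s_n + h/2, y_n + (h/2)·k1); k3 = f(s_n + h/2, y_n + (h/2)·k2); k4 = f(s_n + h, y_n + h·k3); y_{n+1} = y_n + (h/6)·(k1 + 2k2 + 2k3 + k4).
s=0.000000, y=1.600000:
  k1 = f(0.000000, 1.600000) = 0.800000
  k2 = f(0.055000, 1.644000) = 0.752371
  k3 = f(0.055000, 1.641380) = 0.754991
  k4 = f(0.110000, 1.683049) = 0.702446
  y ← 1.600000 + (0.11/6)·(k1 + 2k2 + 2k3 + k4) = 1.682815
y(0.11) ≈ 1.6828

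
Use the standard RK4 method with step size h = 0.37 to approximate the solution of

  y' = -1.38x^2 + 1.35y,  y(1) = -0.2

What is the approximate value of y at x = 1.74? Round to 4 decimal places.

-3.6234

RK4: k1 = f(x_n, y_n); k2 = f(x_n + h/2, y_n + (h/2)·k1); k3 = f(x_n + h/2, y_n + (h/2)·k2); k4 = f(x_n + h, y_n + h·k3); y_{n+1} = y_n + (h/6)·(k1 + 2k2 + 2k3 + k4).
x=1.000000, y=-0.200000:
  k1 = f(1.000000, -0.200000) = -1.650000
  k2 = f(1.185000, -0.505250) = -2.619918
  k3 = f(1.185000, -0.684685) = -2.862155
  k4 = f(1.370000, -1.258997) = -4.289768
  y ← -0.200000 + (0.37/6)·(k1 + 2k2 + 2k3 + k4) = -1.242408
x=1.370000, y=-1.242408:
  k1 = f(1.370000, -1.242408) = -4.267373
  k2 = f(1.555000, -2.031872) = -6.079902
  k3 = f(1.555000, -2.367190) = -6.532581
  k4 = f(1.740000, -3.659463) = -9.118363
  y ← -1.242408 + (0.37/6)·(k1 + 2k2 + 2k3 + k4) = -3.623401
y(1.74) ≈ -3.6234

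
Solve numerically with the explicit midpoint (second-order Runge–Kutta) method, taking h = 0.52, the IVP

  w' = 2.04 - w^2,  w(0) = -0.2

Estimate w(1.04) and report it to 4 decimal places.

1.1585

Midpoint: k1 = f(x_n, w_n); k2 = f(x_n + h/2, w_n + (h/2)·k1); w_{n+1} = w_n + h·k2.
x=0.000000, w=-0.200000:
  k1 = f(0.000000, -0.200000) = 2.000000
  k2 = f(0.260000, 0.320000) = 1.937600
  w ← -0.200000 + 0.52·1.937600 = 0.807552
x=0.520000, w=0.807552:
  k1 = f(0.520000, 0.807552) = 1.387860
  k2 = f(0.780000, 1.168396) = 0.674852
  w ← 0.807552 + 0.52·0.674852 = 1.158475
w(1.04) ≈ 1.1585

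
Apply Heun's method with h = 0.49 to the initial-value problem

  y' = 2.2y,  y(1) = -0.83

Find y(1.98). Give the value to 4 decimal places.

Heun: k1 = f(x_n, y_n); k2 = f(x_n + h, y_n + h·k1); y_{n+1} = y_n + (h/2)·(k1 + k2).
x=1.000000, y=-0.830000:
  k1 = f(1.000000, -0.830000) = -1.826000
  k2 = f(1.490000, -1.724740) = -3.794428
  y ← -0.830000 + (0.49/2)·(-1.826000 + (-3.794428)) = -2.207005
x=1.490000, y=-2.207005:
  k1 = f(1.490000, -2.207005) = -4.855411
  k2 = f(1.980000, -4.586156) = -10.089543
  y ← -2.207005 + (0.49/2)·(-4.855411 + (-10.089543)) = -5.868519
y(1.98) ≈ -5.8685

-5.8685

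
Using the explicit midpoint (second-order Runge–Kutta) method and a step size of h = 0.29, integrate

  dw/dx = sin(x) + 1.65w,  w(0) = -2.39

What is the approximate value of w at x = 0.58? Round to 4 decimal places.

-5.8560

Midpoint: k1 = f(x_n, w_n); k2 = f(x_n + h/2, w_n + (h/2)·k1); w_{n+1} = w_n + h·k2.
x=0.000000, w=-2.390000:
  k1 = f(0.000000, -2.390000) = -3.943500
  k2 = f(0.145000, -2.961807) = -4.742490
  w ← -2.390000 + 0.29·(-4.742490) = -3.765322
x=0.290000, w=-3.765322:
  k1 = f(0.290000, -3.765322) = -5.926829
  k2 = f(0.435000, -4.624712) = -7.209365
  w ← -3.765322 + 0.29·(-7.209365) = -5.856038
w(0.58) ≈ -5.8560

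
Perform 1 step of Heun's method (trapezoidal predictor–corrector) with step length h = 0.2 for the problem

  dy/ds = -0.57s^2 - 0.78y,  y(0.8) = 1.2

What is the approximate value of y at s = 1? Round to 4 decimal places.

0.9396

Heun: k1 = f(s_n, y_n); k2 = f(s_n + h, y_n + h·k1); y_{n+1} = y_n + (h/2)·(k1 + k2).
s=0.800000, y=1.200000:
  k1 = f(0.800000, 1.200000) = -1.300800
  k2 = f(1.000000, 0.939840) = -1.303075
  y ← 1.200000 + (0.2/2)·(-1.300800 + (-1.303075)) = 0.939612
y(1) ≈ 0.9396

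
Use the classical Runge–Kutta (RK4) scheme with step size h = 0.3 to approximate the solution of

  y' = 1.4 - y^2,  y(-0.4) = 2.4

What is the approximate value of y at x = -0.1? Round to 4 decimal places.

RK4: k1 = f(x_n, y_n); k2 = f(x_n + h/2, y_n + (h/2)·k1); k3 = f(x_n + h/2, y_n + (h/2)·k2); k4 = f(x_n + h, y_n + h·k3); y_{n+1} = y_n + (h/6)·(k1 + 2k2 + 2k3 + k4).
x=-0.400000, y=2.400000:
  k1 = f(-0.400000, 2.400000) = -4.360000
  k2 = f(-0.250000, 1.746000) = -1.648516
  k3 = f(-0.250000, 2.152723) = -3.234215
  k4 = f(-0.100000, 1.429736) = -0.644144
  y ← 2.400000 + (0.3/6)·(k1 + 2k2 + 2k3 + k4) = 1.661520
y(-0.1) ≈ 1.6615

1.6615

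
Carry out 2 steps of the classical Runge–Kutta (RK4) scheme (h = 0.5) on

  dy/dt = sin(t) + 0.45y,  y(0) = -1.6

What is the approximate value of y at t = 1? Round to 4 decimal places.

-1.9693

RK4: k1 = f(t_n, y_n); k2 = f(t_n + h/2, y_n + (h/2)·k1); k3 = f(t_n + h/2, y_n + (h/2)·k2); k4 = f(t_n + h, y_n + h·k3); y_{n+1} = y_n + (h/6)·(k1 + 2k2 + 2k3 + k4).
t=0.000000, y=-1.600000:
  k1 = f(0.000000, -1.600000) = -0.720000
  k2 = f(0.250000, -1.780000) = -0.553596
  k3 = f(0.250000, -1.738399) = -0.534876
  k4 = f(0.500000, -1.867438) = -0.360921
  y ← -1.600000 + (0.5/6)·(k1 + 2k2 + 2k3 + k4) = -1.871489
t=0.500000, y=-1.871489:
  k1 = f(0.500000, -1.871489) = -0.362744
  k2 = f(0.750000, -1.962175) = -0.201340
  k3 = f(0.750000, -1.921824) = -0.183182
  k4 = f(1.000000, -1.963080) = -0.041915
  y ← -1.871489 + (0.5/6)·(k1 + 2k2 + 2k3 + k4) = -1.969297
y(1) ≈ -1.9693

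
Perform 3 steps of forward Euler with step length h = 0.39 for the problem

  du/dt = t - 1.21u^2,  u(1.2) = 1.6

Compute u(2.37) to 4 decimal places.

1.2996

Euler: u_{n+1} = u_n + h·f(t_n, u_n).
t=1.200000, u=1.600000: f=-1.897600 → u ← 1.600000 + 0.39·(-1.897600) = 0.859936
t=1.590000, u=0.859936: f=0.695217 → u ← 0.859936 + 0.39·0.695217 = 1.131071
t=1.980000, u=1.131071: f=0.432022 → u ← 1.131071 + 0.39·0.432022 = 1.299559
u(2.37) ≈ 1.2996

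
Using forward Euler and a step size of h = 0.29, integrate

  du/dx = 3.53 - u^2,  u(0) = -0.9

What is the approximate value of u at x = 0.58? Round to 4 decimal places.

0.9089

Euler: u_{n+1} = u_n + h·f(x_n, u_n).
x=0.000000, u=-0.900000: f=2.720000 → u ← -0.900000 + 0.29·2.720000 = -0.111200
x=0.290000, u=-0.111200: f=3.517635 → u ← -0.111200 + 0.29·3.517635 = 0.908914
u(0.58) ≈ 0.9089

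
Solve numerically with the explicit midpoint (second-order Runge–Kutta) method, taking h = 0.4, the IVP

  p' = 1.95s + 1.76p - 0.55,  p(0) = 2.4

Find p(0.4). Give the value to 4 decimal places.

Midpoint: k1 = f(s_n, p_n); k2 = f(s_n + h/2, p_n + (h/2)·k1); p_{n+1} = p_n + h·k2.
s=0.000000, p=2.400000:
  k1 = f(0.000000, 2.400000) = 3.674000
  k2 = f(0.200000, 3.134800) = 5.357248
  p ← 2.400000 + 0.4·5.357248 = 4.542899
p(0.4) ≈ 4.5429

4.5429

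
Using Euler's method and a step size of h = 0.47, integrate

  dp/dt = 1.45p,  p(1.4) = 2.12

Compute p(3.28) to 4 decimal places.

16.9482

Euler: p_{n+1} = p_n + h·f(t_n, p_n).
t=1.400000, p=2.120000: f=3.074000 → p ← 2.120000 + 0.47·3.074000 = 3.564780
t=1.870000, p=3.564780: f=5.168931 → p ← 3.564780 + 0.47·5.168931 = 5.994178
t=2.340000, p=5.994178: f=8.691557 → p ← 5.994178 + 0.47·8.691557 = 10.079210
t=2.810000, p=10.079210: f=14.614854 → p ← 10.079210 + 0.47·14.614854 = 16.948191
p(3.28) ≈ 16.9482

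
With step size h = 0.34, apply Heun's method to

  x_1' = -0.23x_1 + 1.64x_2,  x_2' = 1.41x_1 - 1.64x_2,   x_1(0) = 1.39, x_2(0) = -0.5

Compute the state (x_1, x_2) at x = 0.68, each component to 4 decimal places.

Heun on (x_1,x_2): k1 = f(x_n, state_n); k2 = f(x_n + h, state_n + h·k1); state_{n+1} = state_n + (h/2)·(k1 + k2).
0.000000: (1.390000, -0.500000)
  k1 = (-1.139700, 2.779900)
  predictor → (1.002502, 0.445166)
  k2 = (0.499497, 0.683456)
  → (1.281165, 0.088770)
0.340000: (1.281165, 0.088770)
  k1 = (-0.149085, 1.660860)
  predictor → (1.230477, 0.653463)
  k2 = (0.788669, 0.663293)
  → (1.389895, 0.483876)
(x_1(0.68), x_2(0.68)) ≈ (1.3899, 0.4839)

1.3899, 0.4839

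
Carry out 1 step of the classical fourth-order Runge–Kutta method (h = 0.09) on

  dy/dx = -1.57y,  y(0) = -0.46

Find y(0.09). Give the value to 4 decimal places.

RK4: k1 = f(x_n, y_n); k2 = f(x_n + h/2, y_n + (h/2)·k1); k3 = f(x_n + h/2, y_n + (h/2)·k2); k4 = f(x_n + h, y_n + h·k3); y_{n+1} = y_n + (h/6)·(k1 + 2k2 + 2k3 + k4).
x=0.000000, y=-0.460000:
  k1 = f(0.000000, -0.460000) = 0.722200
  k2 = f(0.045000, -0.427501) = 0.671177
  k3 = f(0.045000, -0.429797) = 0.674781
  k4 = f(0.090000, -0.399270) = 0.626853
  y ← -0.460000 + (0.09/6)·(k1 + 2k2 + 2k3 + k4) = -0.399385
y(0.09) ≈ -0.3994

-0.3994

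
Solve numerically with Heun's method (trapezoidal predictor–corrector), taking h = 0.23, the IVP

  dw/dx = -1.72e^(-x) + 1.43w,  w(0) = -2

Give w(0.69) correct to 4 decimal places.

Heun: k1 = f(x_n, w_n); k2 = f(x_n + h, w_n + h·k1); w_{n+1} = w_n + (h/2)·(k1 + k2).
x=0.000000, w=-2.000000:
  k1 = f(0.000000, -2.000000) = -4.580000
  k2 = f(0.230000, -3.053400) = -5.732960
  w ← -2.000000 + (0.23/2)·(-4.580000 + (-5.732960)) = -3.185990
x=0.230000, w=-3.185990:
  k1 = f(0.230000, -3.185990) = -5.922564
  k2 = f(0.460000, -4.548180) = -7.589705
  w ← -3.185990 + (0.23/2)·(-5.922564 + (-7.589705)) = -4.739901
x=0.460000, w=-4.739901:
  k1 = f(0.460000, -4.739901) = -7.863867
  k2 = f(0.690000, -6.548591) = -10.227196
  w ← -4.739901 + (0.23/2)·(-7.863867 + (-10.227196)) = -6.820374
w(0.69) ≈ -6.8204

-6.8204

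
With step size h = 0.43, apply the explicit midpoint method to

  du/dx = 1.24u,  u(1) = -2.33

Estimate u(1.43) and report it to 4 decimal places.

Midpoint: k1 = f(x_n, u_n); k2 = f(x_n + h/2, u_n + (h/2)·k1); u_{n+1} = u_n + h·k2.
x=1.000000, u=-2.330000:
  k1 = f(1.000000, -2.330000) = -2.889200
  k2 = f(1.215000, -2.951178) = -3.659461
  u ← -2.330000 + 0.43·(-3.659461) = -3.903568
u(1.43) ≈ -3.9036

-3.9036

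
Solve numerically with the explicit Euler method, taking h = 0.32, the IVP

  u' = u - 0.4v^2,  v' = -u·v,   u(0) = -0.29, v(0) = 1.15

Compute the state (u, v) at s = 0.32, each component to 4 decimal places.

-0.5521, 1.2567

Euler on (u,v): u_{n+1} = u_n + h·u', v_{n+1} = v_n + h·v'.
0.000000: (-0.290000, 1.150000); f=(-0.819000, 0.333500) → (-0.552080, 1.256720)
(u(0.32), v(0.32)) ≈ (-0.5521, 1.2567)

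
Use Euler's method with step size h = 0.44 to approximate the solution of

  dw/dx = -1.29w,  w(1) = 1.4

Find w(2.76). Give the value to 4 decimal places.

0.0489

Euler: w_{n+1} = w_n + h·f(x_n, w_n).
x=1.000000, w=1.400000: f=-1.806000 → w ← 1.400000 + 0.44·(-1.806000) = 0.605360
x=1.440000, w=0.605360: f=-0.780914 → w ← 0.605360 + 0.44·(-0.780914) = 0.261758
x=1.880000, w=0.261758: f=-0.337667 → w ← 0.261758 + 0.44·(-0.337667) = 0.113184
x=2.320000, w=0.113184: f=-0.146007 → w ← 0.113184 + 0.44·(-0.146007) = 0.048941
w(2.76) ≈ 0.0489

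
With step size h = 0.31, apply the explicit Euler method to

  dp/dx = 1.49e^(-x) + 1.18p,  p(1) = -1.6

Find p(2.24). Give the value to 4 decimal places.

-4.7103

Euler: p_{n+1} = p_n + h·f(x_n, p_n).
x=1.000000, p=-1.600000: f=-1.339860 → p ← -1.600000 + 0.31·(-1.339860) = -2.015356
x=1.310000, p=-2.015356: f=-1.976089 → p ← -2.015356 + 0.31·(-1.976089) = -2.627944
x=1.620000, p=-2.627944: f=-2.806105 → p ← -2.627944 + 0.31·(-2.806105) = -3.497837
x=1.930000, p=-3.497837: f=-3.911176 → p ← -3.497837 + 0.31·(-3.911176) = -4.710301
p(2.24) ≈ -4.7103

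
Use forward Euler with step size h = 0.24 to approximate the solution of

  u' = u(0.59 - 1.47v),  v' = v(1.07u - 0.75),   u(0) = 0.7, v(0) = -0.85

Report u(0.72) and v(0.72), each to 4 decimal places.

2.1309, -1.0945

Euler on (u,v): u_{n+1} = u_n + h·u', v_{n+1} = v_n + h·v'.
0.000000: (0.700000, -0.850000); f=(1.287650, 0.000850) → (1.009036, -0.849796)
0.240000: (1.009036, -0.849796); f=(1.855819, -0.280151) → (1.454433, -0.917032)
0.480000: (1.454433, -0.917032); f=(2.818745, -0.739351) → (2.130931, -1.094476)
(u(0.72), v(0.72)) ≈ (2.1309, -1.0945)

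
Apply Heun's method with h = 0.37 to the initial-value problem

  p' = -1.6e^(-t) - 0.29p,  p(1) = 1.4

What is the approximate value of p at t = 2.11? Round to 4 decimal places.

0.6869

Heun: k1 = f(t_n, p_n); k2 = f(t_n + h, p_n + h·k1); p_{n+1} = p_n + (h/2)·(k1 + k2).
t=1.000000, p=1.400000:
  k1 = f(1.000000, 1.400000) = -0.994607
  k2 = f(1.370000, 1.031995) = -0.705850
  p ← 1.400000 + (0.37/2)·(-0.994607 + (-0.705850)) = 1.085415
t=1.370000, p=1.085415:
  k1 = f(1.370000, 1.085415) = -0.721342
  k2 = f(1.740000, 0.818519) = -0.518203
  p ← 1.085415 + (0.37/2)·(-0.721342 + (-0.518203)) = 0.856100
t=1.740000, p=0.856100:
  k1 = f(1.740000, 0.856100) = -0.529102
  k2 = f(2.110000, 0.660332) = -0.385477
  p ← 0.856100 + (0.37/2)·(-0.529102 + (-0.385477)) = 0.686903
p(2.11) ≈ 0.6869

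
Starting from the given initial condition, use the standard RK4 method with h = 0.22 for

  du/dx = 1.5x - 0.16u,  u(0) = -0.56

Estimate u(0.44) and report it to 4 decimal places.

-0.3801

RK4: k1 = f(x_n, u_n); k2 = f(x_n + h/2, u_n + (h/2)·k1); k3 = f(x_n + h/2, u_n + (h/2)·k2); k4 = f(x_n + h, u_n + h·k3); u_{n+1} = u_n + (h/6)·(k1 + 2k2 + 2k3 + k4).
x=0.000000, u=-0.560000:
  k1 = f(0.000000, -0.560000) = 0.089600
  k2 = f(0.110000, -0.550144) = 0.253023
  k3 = f(0.110000, -0.532167) = 0.250147
  k4 = f(0.220000, -0.504968) = 0.410795
  u ← -0.560000 + (0.22/6)·(k1 + 2k2 + 2k3 + k4) = -0.504753
x=0.220000, u=-0.504753:
  k1 = f(0.220000, -0.504753) = 0.410760
  k2 = f(0.330000, -0.459569) = 0.568531
  k3 = f(0.330000, -0.442215) = 0.565754
  k4 = f(0.440000, -0.380287) = 0.720846
  u ← -0.504753 + (0.22/6)·(k1 + 2k2 + 2k3 + k4) = -0.380080
u(0.44) ≈ -0.3801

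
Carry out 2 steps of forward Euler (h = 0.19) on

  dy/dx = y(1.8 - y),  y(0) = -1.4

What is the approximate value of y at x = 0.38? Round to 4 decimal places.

-3.9840

Euler: y_{n+1} = y_n + h·f(x_n, y_n).
x=0.000000, y=-1.400000: f=-4.480000 → y ← -1.400000 + 0.19·(-4.480000) = -2.251200
x=0.190000, y=-2.251200: f=-9.120061 → y ← -2.251200 + 0.19·(-9.120061) = -3.984012
y(0.38) ≈ -3.9840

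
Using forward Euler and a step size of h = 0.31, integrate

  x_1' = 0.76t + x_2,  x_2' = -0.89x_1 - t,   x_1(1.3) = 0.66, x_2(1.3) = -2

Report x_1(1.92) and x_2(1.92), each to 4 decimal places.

Euler on (x_1,x_2): x_1_{n+1} = x_1_n + h·x_1', x_2_{n+1} = x_2_n + h·x_2'.
1.300000: (0.660000, -2.000000); f=(-1.012000, -1.887400) → (0.346280, -2.585094)
1.610000: (0.346280, -2.585094); f=(-1.361494, -1.918189) → (-0.075783, -3.179733)
(x_1(1.92), x_2(1.92)) ≈ (-0.0758, -3.1797)

-0.0758, -3.1797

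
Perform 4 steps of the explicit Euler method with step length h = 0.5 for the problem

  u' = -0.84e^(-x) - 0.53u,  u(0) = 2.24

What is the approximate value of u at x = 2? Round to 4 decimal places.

Euler: u_{n+1} = u_n + h·f(x_n, u_n).
x=0.000000, u=2.240000: f=-2.027200 → u ← 2.240000 + 0.5·(-2.027200) = 1.226400
x=0.500000, u=1.226400: f=-1.159478 → u ← 1.226400 + 0.5·(-1.159478) = 0.646661
x=1.000000, u=0.646661: f=-0.651749 → u ← 0.646661 + 0.5·(-0.651749) = 0.320787
x=1.500000, u=0.320787: f=-0.357446 → u ← 0.320787 + 0.5·(-0.357446) = 0.142063
u(2) ≈ 0.1421

0.1421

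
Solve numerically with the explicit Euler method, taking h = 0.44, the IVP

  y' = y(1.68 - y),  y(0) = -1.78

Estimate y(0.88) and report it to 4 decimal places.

Euler: y_{n+1} = y_n + h·f(s_n, y_n).
s=0.000000, y=-1.780000: f=-6.158800 → y ← -1.780000 + 0.44·(-6.158800) = -4.489872
s=0.440000, y=-4.489872: f=-27.701936 → y ← -4.489872 + 0.44·(-27.701936) = -16.678724
y(0.88) ≈ -16.6787

-16.6787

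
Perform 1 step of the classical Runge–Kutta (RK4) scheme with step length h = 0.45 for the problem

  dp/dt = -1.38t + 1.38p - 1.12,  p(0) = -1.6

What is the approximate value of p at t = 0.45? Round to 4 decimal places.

RK4: k1 = f(t_n, p_n); k2 = f(t_n + h/2, p_n + (h/2)·k1); k3 = f(t_n + h/2, p_n + (h/2)·k2); k4 = f(t_n + h, p_n + h·k3); p_{n+1} = p_n + (h/6)·(k1 + 2k2 + 2k3 + k4).
t=0.000000, p=-1.600000:
  k1 = f(0.000000, -1.600000) = -3.328000
  k2 = f(0.225000, -2.348800) = -4.671844
  k3 = f(0.225000, -2.651165) = -5.089108
  k4 = f(0.450000, -3.890098) = -7.109336
  p ← -1.600000 + (0.45/6)·(k1 + 2k2 + 2k3 + k4) = -3.846943
p(0.45) ≈ -3.8469

-3.8469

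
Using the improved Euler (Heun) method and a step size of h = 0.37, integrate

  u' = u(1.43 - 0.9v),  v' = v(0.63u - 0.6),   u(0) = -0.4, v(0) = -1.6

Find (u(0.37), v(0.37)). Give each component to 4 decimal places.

-0.9810, -1.1209

Heun on (u,v): k1 = f(x_n, state_n); k2 = f(x_n + h, state_n + h·k1); state_{n+1} = state_n + (h/2)·(k1 + k2).
0.000000: (-0.400000, -1.600000)
  k1 = (-1.148000, 1.363200)
  predictor → (-0.824760, -1.095616)
  k2 = (-1.992665, 1.226650)
  → (-0.981023, -1.120878)
(u(0.37), v(0.37)) ≈ (-0.9810, -1.1209)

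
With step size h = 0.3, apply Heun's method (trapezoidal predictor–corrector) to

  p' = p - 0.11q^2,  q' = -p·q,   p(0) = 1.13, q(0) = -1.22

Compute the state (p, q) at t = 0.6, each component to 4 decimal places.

1.9680, -0.5217

Heun on (p,q): k1 = f(t_n, state_n); k2 = f(t_n + h, state_n + h·k1); state_{n+1} = state_n + (h/2)·(k1 + k2).
0.000000: (1.130000, -1.220000)
  k1 = (0.966276, 1.378600)
  predictor → (1.419883, -0.806420)
  k2 = (1.348348, 1.145022)
  → (1.477194, -0.841457)
0.300000: (1.477194, -0.841457)
  k1 = (1.399308, 1.242995)
  predictor → (1.896986, -0.468558)
  k2 = (1.872836, 0.888849)
  → (1.968015, -0.521680)
(p(0.6), q(0.6)) ≈ (1.9680, -0.5217)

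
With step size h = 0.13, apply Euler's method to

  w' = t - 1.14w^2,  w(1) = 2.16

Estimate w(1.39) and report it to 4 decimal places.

1.2537

Euler: w_{n+1} = w_n + h·f(t_n, w_n).
t=1.000000, w=2.160000: f=-4.318784 → w ← 2.160000 + 0.13·(-4.318784) = 1.598558
t=1.130000, w=1.598558: f=-1.783142 → w ← 1.598558 + 0.13·(-1.783142) = 1.366750
t=1.260000, w=1.366750: f=-0.869525 → w ← 1.366750 + 0.13·(-0.869525) = 1.253711
w(1.39) ≈ 1.2537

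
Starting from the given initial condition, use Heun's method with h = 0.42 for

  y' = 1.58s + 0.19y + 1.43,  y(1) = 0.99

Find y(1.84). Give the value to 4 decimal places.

Heun: k1 = f(s_n, y_n); k2 = f(s_n + h, y_n + h·k1); y_{n+1} = y_n + (h/2)·(k1 + k2).
s=1.000000, y=0.990000:
  k1 = f(1.000000, 0.990000) = 3.198100
  k2 = f(1.420000, 2.333202) = 4.116908
  y ← 0.990000 + (0.42/2)·(3.198100 + 4.116908) = 2.526152
s=1.420000, y=2.526152:
  k1 = f(1.420000, 2.526152) = 4.153569
  k2 = f(1.840000, 4.270651) = 5.148624
  y ← 2.526152 + (0.42/2)·(4.153569 + 5.148624) = 4.479612
y(1.84) ≈ 4.4796

4.4796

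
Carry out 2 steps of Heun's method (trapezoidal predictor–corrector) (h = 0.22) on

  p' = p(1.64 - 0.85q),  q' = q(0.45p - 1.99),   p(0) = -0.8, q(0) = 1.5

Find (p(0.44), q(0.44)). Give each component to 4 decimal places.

Heun on (p,q): k1 = f(t_n, state_n); k2 = f(t_n + h, state_n + h·k1); state_{n+1} = state_n + (h/2)·(k1 + k2).
0.000000: (-0.800000, 1.500000)
  k1 = (-0.292000, -3.525000)
  predictor → (-0.864240, 0.724500)
  k2 = (-0.885133, -1.723519)
  → (-0.929485, 0.922663)
0.220000: (-0.929485, 0.922663)
  k1 = (-0.795394, -2.222020)
  predictor → (-1.104471, 0.433819)
  k2 = (-1.404064, -1.078912)
  → (-1.171425, 0.559560)
(p(0.44), q(0.44)) ≈ (-1.1714, 0.5596)

-1.1714, 0.5596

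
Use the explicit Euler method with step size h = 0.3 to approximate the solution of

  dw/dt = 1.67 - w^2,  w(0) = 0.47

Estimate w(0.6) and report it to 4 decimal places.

Euler: w_{n+1} = w_n + h·f(t_n, w_n).
t=0.000000, w=0.470000: f=1.449100 → w ← 0.470000 + 0.3·1.449100 = 0.904730
t=0.300000, w=0.904730: f=0.851464 → w ← 0.904730 + 0.3·0.851464 = 1.160169
w(0.6) ≈ 1.1602

1.1602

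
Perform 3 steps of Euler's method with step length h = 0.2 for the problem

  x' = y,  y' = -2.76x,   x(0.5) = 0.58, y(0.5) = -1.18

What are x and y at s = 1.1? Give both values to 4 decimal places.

-0.2940, -1.7143

Euler on (x,y): x_{n+1} = x_n + h·x', y_{n+1} = y_n + h·y'.
0.500000: (0.580000, -1.180000); f=(-1.180000, -1.600800) → (0.344000, -1.500160)
0.700000: (0.344000, -1.500160); f=(-1.500160, -0.949440) → (0.043968, -1.690048)
0.900000: (0.043968, -1.690048); f=(-1.690048, -0.121352) → (-0.294042, -1.714318)
(x(1.1), y(1.1)) ≈ (-0.2940, -1.7143)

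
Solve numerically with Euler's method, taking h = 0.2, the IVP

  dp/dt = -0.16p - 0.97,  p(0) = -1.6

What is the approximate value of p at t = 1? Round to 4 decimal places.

-2.2697

Euler: p_{n+1} = p_n + h·f(t_n, p_n).
t=0.000000, p=-1.600000: f=-0.714000 → p ← -1.600000 + 0.2·(-0.714000) = -1.742800
t=0.200000, p=-1.742800: f=-0.691152 → p ← -1.742800 + 0.2·(-0.691152) = -1.881030
t=0.400000, p=-1.881030: f=-0.669035 → p ← -1.881030 + 0.2·(-0.669035) = -2.014837
t=0.600000, p=-2.014837: f=-0.647626 → p ← -2.014837 + 0.2·(-0.647626) = -2.144363
t=0.800000, p=-2.144363: f=-0.626902 → p ← -2.144363 + 0.2·(-0.626902) = -2.269743
p(1) ≈ -2.2697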